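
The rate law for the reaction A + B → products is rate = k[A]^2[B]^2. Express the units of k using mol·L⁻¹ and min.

(mol·L⁻¹)⁻³·min⁻¹

Step 1: Overall order = 2 + 2 = 4.
Step 2: rate has units mol·L⁻¹·min⁻¹; [A]^2[B]^2 has units (mol·L⁻¹)^4.
Step 3: k = rate/([A]^2[B]^2), so units of k = (mol·L⁻¹)^(1-4)·min⁻¹ = (mol·L⁻¹)⁻³·min⁻¹.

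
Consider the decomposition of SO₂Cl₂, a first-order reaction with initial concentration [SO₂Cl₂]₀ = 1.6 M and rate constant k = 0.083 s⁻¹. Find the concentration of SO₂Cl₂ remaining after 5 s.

1.057 M

Step 1: For a first-order reaction: [SO₂Cl₂] = [SO₂Cl₂]₀ × e^(-kt)
Step 2: [SO₂Cl₂] = 1.6 × e^(-0.083 × 5)
Step 3: [SO₂Cl₂] = 1.6 × e^(-0.415)
Step 4: [SO₂Cl₂] = 1.6 × 0.66034 = 1.057 M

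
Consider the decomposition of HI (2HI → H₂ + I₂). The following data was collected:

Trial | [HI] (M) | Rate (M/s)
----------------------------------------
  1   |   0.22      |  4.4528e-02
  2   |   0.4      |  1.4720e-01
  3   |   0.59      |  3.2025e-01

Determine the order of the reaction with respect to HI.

second order (2)

Step 1: Compare trials to find order n where rate₂/rate₁ = ([HI]₂/[HI]₁)^n
Step 2: rate₂/rate₁ = 1.4720e-01/4.4528e-02 = 3.306
Step 3: [HI]₂/[HI]₁ = 0.4/0.22 = 1.818
Step 4: n = ln(3.306)/ln(1.818) = 2.00 ≈ 2
Step 5: The reaction is second order in HI.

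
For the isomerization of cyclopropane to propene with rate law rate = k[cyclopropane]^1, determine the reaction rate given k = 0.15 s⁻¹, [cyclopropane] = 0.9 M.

0.135 M/s

Step 1: Identify the rate law: rate = k[cyclopropane]^1
Step 2: Substitute values: rate = 0.15 × (0.9)^1
Step 3: Calculate: rate = 0.15 × 0.9 = 0.135 M/s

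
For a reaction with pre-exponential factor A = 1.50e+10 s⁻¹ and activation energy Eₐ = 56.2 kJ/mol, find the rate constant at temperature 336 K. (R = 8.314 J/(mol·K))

2.75e+01 s⁻¹

Step 1: Use the Arrhenius equation: k = A × exp(-Eₐ/RT)
Step 2: Convert Eₐ to J/mol: 56.2 kJ/mol = 56200 J/mol
Step 3: Calculate the exponent: -Eₐ/(RT) = -56200/(8.314 × 336) = -20.11810
Step 4: k = 1.50e+10 × exp(-20.11810)
Step 5: k = 1.50e+10 × 1.83156e-09 = 2.7473e+01 s⁻¹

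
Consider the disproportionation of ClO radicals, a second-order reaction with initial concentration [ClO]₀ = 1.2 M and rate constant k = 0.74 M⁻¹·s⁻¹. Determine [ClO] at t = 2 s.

0.4323 M

Step 1: For a second-order reaction: 1/[ClO] = 1/[ClO]₀ + kt
Step 2: 1/[ClO] = 1/1.2 + 0.74 × 2
Step 3: 1/[ClO] = 0.8333 + 1.48 = 2.313
Step 4: [ClO] = 1/2.313 = 0.4323 M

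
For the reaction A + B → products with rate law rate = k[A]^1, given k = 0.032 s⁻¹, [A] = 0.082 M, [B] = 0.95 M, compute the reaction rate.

0.002624 M/s

Step 1: The rate law is rate = k[A]^1
Step 2: Note that the rate does not depend on [B] (zero order in B).
Step 3: rate = 0.032 × (0.082)^1 = 0.002624 M/s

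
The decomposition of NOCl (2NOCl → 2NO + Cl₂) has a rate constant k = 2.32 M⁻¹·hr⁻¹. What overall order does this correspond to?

second order (2)

Step 1: The units of k for an nth-order reaction are (concentration)^(1-n)·(time)⁻¹.
Step 2: Here k has units M⁻¹·hr⁻¹, so the concentration exponent is -1.
Step 3: 1 - n = -1 ⇒ n = 2. The reaction is second order.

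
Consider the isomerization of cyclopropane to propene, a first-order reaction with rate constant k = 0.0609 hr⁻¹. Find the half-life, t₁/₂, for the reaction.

11.38 hr

Step 1: For a first-order reaction, t₁/₂ = ln(2)/k
Step 2: t₁/₂ = ln(2)/0.0609
Step 3: t₁/₂ = 0.6931/0.0609 = 11.38 hr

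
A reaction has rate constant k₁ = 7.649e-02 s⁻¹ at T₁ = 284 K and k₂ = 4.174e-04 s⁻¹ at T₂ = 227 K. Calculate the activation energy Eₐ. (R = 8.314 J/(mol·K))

49.0 kJ/mol

Step 1: Use the two-temperature Arrhenius form: ln(k₂/k₁) = -Eₐ/R × (1/T₂ - 1/T₁)
Step 2: ln(k₂/k₁) = ln(4.174e-04/7.649e-02) = ln(0.00545692) = -5.21087
Step 3: 1/T₂ - 1/T₁ = 1/227 - 1/284 = 8.841596e-04 K⁻¹
Step 4: Eₐ = -R × ln(k₂/k₁) / (1/T₂ - 1/T₁) = -8.314 × -5.21087 / 8.841596e-04
Step 5: Eₐ = 4.8999e+04 J/mol = 49.0 kJ/mol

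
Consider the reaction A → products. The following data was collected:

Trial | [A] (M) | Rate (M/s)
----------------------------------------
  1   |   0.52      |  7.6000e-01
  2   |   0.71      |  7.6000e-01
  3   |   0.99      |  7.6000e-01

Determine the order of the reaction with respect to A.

zeroth order (0)

Step 1: Compare trials - when concentration changes, rate stays constant.
Step 2: rate₂/rate₁ = 7.6000e-01/7.6000e-01 = 1
Step 3: [A]₂/[A]₁ = 0.71/0.52 = 1.365
Step 4: Since rate ratio ≈ (conc ratio)^0, the reaction is zeroth order.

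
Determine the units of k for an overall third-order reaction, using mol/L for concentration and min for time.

(mol/L)⁻²·min⁻¹

Step 1: For overall order n, rate = k × (concentration)^n.
Step 2: Rate has units mol/L·min⁻¹; concentration term has units (mol/L)^3.
Step 3: k = rate / (concentration)^n, so units of k = (mol/L)^(1-3)·min⁻¹ = (mol/L)⁻²·min⁻¹.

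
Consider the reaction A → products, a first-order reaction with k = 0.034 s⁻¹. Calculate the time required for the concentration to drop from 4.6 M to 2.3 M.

20.39 s

Step 1: For first-order: t = ln([A]₀/[A])/k
Step 2: t = ln(4.6/2.3)/0.034
Step 3: t = ln(2)/0.034
Step 4: t = 0.6931/0.034 = 20.39 s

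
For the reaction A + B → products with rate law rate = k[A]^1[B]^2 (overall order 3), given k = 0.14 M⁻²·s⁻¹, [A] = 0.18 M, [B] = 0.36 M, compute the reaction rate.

0.003266 M/s

Step 1: The rate law is rate = k[A]^1[B]^2, overall order = 1+2 = 3
Step 2: Substitute values: rate = 0.14 × (0.18)^1 × (0.36)^2
Step 3: rate = 0.14 × 0.18 × 0.1296 = 0.00326592 M/s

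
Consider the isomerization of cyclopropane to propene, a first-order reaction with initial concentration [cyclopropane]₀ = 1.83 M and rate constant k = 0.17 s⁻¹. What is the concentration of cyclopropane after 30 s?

0.01116 M

Step 1: For a first-order reaction: [cyclopropane] = [cyclopropane]₀ × e^(-kt)
Step 2: [cyclopropane] = 1.83 × e^(-0.17 × 30)
Step 3: [cyclopropane] = 1.83 × e^(-5.1)
Step 4: [cyclopropane] = 1.83 × 0.00609675 = 0.01116 M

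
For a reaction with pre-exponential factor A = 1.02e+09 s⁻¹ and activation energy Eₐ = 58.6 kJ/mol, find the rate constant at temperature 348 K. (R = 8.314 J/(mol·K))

1.63e+00 s⁻¹

Step 1: Use the Arrhenius equation: k = A × exp(-Eₐ/RT)
Step 2: Convert Eₐ to J/mol: 58.6 kJ/mol = 58600 J/mol
Step 3: Calculate the exponent: -Eₐ/(RT) = -58600/(8.314 × 348) = -20.25389
Step 4: k = 1.02e+09 × exp(-20.25389)
Step 5: k = 1.02e+09 × 1.59900e-09 = 1.6310e+00 s⁻¹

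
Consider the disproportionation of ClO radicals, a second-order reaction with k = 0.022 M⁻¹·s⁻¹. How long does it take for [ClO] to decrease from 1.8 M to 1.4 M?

7.215 s

Step 1: For second-order: t = (1/[ClO] - 1/[ClO]₀)/k
Step 2: t = (1/1.4 - 1/1.8)/0.022
Step 3: t = (0.7143 - 0.5556)/0.022
Step 4: t = 0.1587/0.022 = 7.215 s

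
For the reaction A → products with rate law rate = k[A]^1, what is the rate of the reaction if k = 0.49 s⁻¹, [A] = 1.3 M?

0.637 M/s

Step 1: Identify the rate law: rate = k[A]^1
Step 2: Substitute values: rate = 0.49 × (1.3)^1
Step 3: Calculate: rate = 0.49 × 1.3 = 0.637 M/s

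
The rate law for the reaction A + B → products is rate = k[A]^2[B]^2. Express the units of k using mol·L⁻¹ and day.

(mol·L⁻¹)⁻³·day⁻¹

Step 1: Overall order = 2 + 2 = 4.
Step 2: rate has units mol·L⁻¹·day⁻¹; [A]^2[B]^2 has units (mol·L⁻¹)^4.
Step 3: k = rate/([A]^2[B]^2), so units of k = (mol·L⁻¹)^(1-4)·day⁻¹ = (mol·L⁻¹)⁻³·day⁻¹.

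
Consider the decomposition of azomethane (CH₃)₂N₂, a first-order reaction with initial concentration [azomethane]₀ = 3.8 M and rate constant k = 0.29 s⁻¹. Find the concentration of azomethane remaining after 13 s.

0.0876 M

Step 1: For a first-order reaction: [azomethane] = [azomethane]₀ × e^(-kt)
Step 2: [azomethane] = 3.8 × e^(-0.29 × 13)
Step 3: [azomethane] = 3.8 × e^(-3.77)
Step 4: [azomethane] = 3.8 × 0.0230521 = 0.0876 M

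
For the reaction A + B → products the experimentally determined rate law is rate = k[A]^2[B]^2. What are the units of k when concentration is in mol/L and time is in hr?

(mol/L)⁻³·hr⁻¹

Step 1: Overall order = 2 + 2 = 4.
Step 2: rate has units mol/L·hr⁻¹; [A]^2[B]^2 has units (mol/L)^4.
Step 3: k = rate/([A]^2[B]^2), so units of k = (mol/L)^(1-4)·hr⁻¹ = (mol/L)⁻³·hr⁻¹.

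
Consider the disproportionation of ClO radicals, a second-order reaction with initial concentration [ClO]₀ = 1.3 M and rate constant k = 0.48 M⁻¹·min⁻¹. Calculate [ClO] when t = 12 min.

0.1532 M

Step 1: For a second-order reaction: 1/[ClO] = 1/[ClO]₀ + kt
Step 2: 1/[ClO] = 1/1.3 + 0.48 × 12
Step 3: 1/[ClO] = 0.7692 + 5.76 = 6.529
Step 4: [ClO] = 1/6.529 = 0.1532 M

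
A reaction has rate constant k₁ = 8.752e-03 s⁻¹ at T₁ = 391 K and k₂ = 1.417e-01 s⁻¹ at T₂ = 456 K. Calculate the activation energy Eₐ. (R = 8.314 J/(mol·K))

63.5 kJ/mol

Step 1: Use the two-temperature Arrhenius form: ln(k₂/k₁) = -Eₐ/R × (1/T₂ - 1/T₁)
Step 2: ln(k₂/k₁) = ln(1.417e-01/8.752e-03) = ln(16.1906) = 2.78443
Step 3: 1/T₂ - 1/T₁ = 1/456 - 1/391 = -3.645623e-04 K⁻¹
Step 4: Eₐ = -R × ln(k₂/k₁) / (1/T₂ - 1/T₁) = -8.314 × 2.78443 / -3.645623e-04
Step 5: Eₐ = 6.3500e+04 J/mol = 63.5 kJ/mol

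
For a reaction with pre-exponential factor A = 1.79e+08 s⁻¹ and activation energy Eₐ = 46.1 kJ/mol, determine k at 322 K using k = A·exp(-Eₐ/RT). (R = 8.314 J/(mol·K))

5.95e+00 s⁻¹

Step 1: Use the Arrhenius equation: k = A × exp(-Eₐ/RT)
Step 2: Convert Eₐ to J/mol: 46.1 kJ/mol = 46100 J/mol
Step 3: Calculate the exponent: -Eₐ/(RT) = -46100/(8.314 × 322) = -17.22007
Step 4: k = 1.79e+08 × exp(-17.22007)
Step 5: k = 1.79e+08 × 3.32215e-08 = 5.9466e+00 s⁻¹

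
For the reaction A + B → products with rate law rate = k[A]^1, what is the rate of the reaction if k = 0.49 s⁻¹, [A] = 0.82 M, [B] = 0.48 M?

0.4018 M/s

Step 1: The rate law is rate = k[A]^1
Step 2: Note that the rate does not depend on [B] (zero order in B).
Step 3: rate = 0.49 × (0.82)^1 = 0.4018 M/s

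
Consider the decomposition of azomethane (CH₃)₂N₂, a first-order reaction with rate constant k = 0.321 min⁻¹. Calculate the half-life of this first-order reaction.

2.159 min

Step 1: For a first-order reaction, t₁/₂ = ln(2)/k
Step 2: t₁/₂ = ln(2)/0.321
Step 3: t₁/₂ = 0.6931/0.321 = 2.159 min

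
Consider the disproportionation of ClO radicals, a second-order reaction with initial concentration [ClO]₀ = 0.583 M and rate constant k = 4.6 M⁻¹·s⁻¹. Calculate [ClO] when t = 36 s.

0.005977 M

Step 1: For a second-order reaction: 1/[ClO] = 1/[ClO]₀ + kt
Step 2: 1/[ClO] = 1/0.583 + 4.6 × 36
Step 3: 1/[ClO] = 1.715 + 165.6 = 167.3
Step 4: [ClO] = 1/167.3 = 0.005977 M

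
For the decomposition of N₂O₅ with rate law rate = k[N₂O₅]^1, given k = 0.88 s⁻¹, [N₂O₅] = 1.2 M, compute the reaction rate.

1.056 M/s

Step 1: Identify the rate law: rate = k[N₂O₅]^1
Step 2: Substitute values: rate = 0.88 × (1.2)^1
Step 3: Calculate: rate = 0.88 × 1.2 = 1.056 M/s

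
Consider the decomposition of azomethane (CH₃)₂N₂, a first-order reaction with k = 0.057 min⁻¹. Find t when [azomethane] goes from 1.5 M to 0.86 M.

9.759 min

Step 1: For first-order: t = ln([azomethane]₀/[azomethane])/k
Step 2: t = ln(1.5/0.86)/0.057
Step 3: t = ln(1.744)/0.057
Step 4: t = 0.5563/0.057 = 9.759 min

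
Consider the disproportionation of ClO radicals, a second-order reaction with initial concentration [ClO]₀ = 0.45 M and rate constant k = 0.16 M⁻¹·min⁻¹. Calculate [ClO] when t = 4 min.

0.3494 M

Step 1: For a second-order reaction: 1/[ClO] = 1/[ClO]₀ + kt
Step 2: 1/[ClO] = 1/0.45 + 0.16 × 4
Step 3: 1/[ClO] = 2.222 + 0.64 = 2.862
Step 4: [ClO] = 1/2.862 = 0.3494 M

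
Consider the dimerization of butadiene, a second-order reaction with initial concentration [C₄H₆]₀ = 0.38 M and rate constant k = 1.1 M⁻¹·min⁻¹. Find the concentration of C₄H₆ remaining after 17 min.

0.04688 M

Step 1: For a second-order reaction: 1/[C₄H₆] = 1/[C₄H₆]₀ + kt
Step 2: 1/[C₄H₆] = 1/0.38 + 1.1 × 17
Step 3: 1/[C₄H₆] = 2.632 + 18.7 = 21.33
Step 4: [C₄H₆] = 1/21.33 = 0.04688 M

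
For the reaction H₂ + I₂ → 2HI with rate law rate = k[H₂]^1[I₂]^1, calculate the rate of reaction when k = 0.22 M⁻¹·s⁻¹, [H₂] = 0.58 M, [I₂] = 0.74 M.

0.09442 M/s

Step 1: The rate law is rate = k[H₂]^1[I₂]^1
Step 2: Substitute: rate = 0.22 × (0.58)^1 × (0.74)^1
Step 3: rate = 0.22 × 0.58 × 0.74 = 0.094424 M/s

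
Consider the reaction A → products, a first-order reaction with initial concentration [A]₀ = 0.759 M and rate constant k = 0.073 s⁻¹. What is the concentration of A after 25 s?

0.1224 M

Step 1: For a first-order reaction: [A] = [A]₀ × e^(-kt)
Step 2: [A] = 0.759 × e^(-0.073 × 25)
Step 3: [A] = 0.759 × e^(-1.825)
Step 4: [A] = 0.759 × 0.161218 = 0.1224 M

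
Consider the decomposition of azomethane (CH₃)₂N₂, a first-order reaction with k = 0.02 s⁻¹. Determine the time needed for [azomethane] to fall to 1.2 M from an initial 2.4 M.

34.66 s

Step 1: For first-order: t = ln([azomethane]₀/[azomethane])/k
Step 2: t = ln(2.4/1.2)/0.02
Step 3: t = ln(2)/0.02
Step 4: t = 0.6931/0.02 = 34.66 s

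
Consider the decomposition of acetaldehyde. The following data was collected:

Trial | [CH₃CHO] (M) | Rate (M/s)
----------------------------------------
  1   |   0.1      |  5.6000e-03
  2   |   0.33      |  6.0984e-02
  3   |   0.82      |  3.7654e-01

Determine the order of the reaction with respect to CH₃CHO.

second order (2)

Step 1: Compare trials to find order n where rate₂/rate₁ = ([CH₃CHO]₂/[CH₃CHO]₁)^n
Step 2: rate₂/rate₁ = 6.0984e-02/5.6000e-03 = 10.89
Step 3: [CH₃CHO]₂/[CH₃CHO]₁ = 0.33/0.1 = 3.3
Step 4: n = ln(10.89)/ln(3.3) = 2.00 ≈ 2
Step 5: The reaction is second order in CH₃CHO.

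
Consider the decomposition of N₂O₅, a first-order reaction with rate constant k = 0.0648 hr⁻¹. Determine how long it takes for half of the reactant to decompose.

10.7 hr

Step 1: For a first-order reaction, t₁/₂ = ln(2)/k
Step 2: t₁/₂ = ln(2)/0.0648
Step 3: t₁/₂ = 0.6931/0.0648 = 10.7 hr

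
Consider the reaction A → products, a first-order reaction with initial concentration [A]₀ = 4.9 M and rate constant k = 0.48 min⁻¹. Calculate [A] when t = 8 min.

0.1053 M

Step 1: For a first-order reaction: [A] = [A]₀ × e^(-kt)
Step 2: [A] = 4.9 × e^(-0.48 × 8)
Step 3: [A] = 4.9 × e^(-3.84)
Step 4: [A] = 4.9 × 0.0214936 = 0.1053 M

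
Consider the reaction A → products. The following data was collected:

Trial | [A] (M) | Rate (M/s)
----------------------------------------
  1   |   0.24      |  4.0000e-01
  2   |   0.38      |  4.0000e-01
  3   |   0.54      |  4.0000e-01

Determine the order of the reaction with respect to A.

zeroth order (0)

Step 1: Compare trials - when concentration changes, rate stays constant.
Step 2: rate₂/rate₁ = 4.0000e-01/4.0000e-01 = 1
Step 3: [A]₂/[A]₁ = 0.38/0.24 = 1.583
Step 4: Since rate ratio ≈ (conc ratio)^0, the reaction is zeroth order.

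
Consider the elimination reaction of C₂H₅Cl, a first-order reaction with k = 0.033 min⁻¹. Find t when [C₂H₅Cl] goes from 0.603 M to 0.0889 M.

58.01 min

Step 1: For first-order: t = ln([C₂H₅Cl]₀/[C₂H₅Cl])/k
Step 2: t = ln(0.603/0.0889)/0.033
Step 3: t = ln(6.783)/0.033
Step 4: t = 1.914/0.033 = 58.01 min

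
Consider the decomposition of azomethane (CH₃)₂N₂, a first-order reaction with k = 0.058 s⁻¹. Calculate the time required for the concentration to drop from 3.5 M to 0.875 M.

23.9 s

Step 1: For first-order: t = ln([azomethane]₀/[azomethane])/k
Step 2: t = ln(3.5/0.875)/0.058
Step 3: t = ln(4)/0.058
Step 4: t = 1.386/0.058 = 23.9 s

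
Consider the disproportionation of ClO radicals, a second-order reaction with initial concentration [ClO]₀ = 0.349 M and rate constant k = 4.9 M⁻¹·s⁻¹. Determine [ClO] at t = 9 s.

0.02129 M

Step 1: For a second-order reaction: 1/[ClO] = 1/[ClO]₀ + kt
Step 2: 1/[ClO] = 1/0.349 + 4.9 × 9
Step 3: 1/[ClO] = 2.865 + 44.1 = 46.97
Step 4: [ClO] = 1/46.97 = 0.02129 M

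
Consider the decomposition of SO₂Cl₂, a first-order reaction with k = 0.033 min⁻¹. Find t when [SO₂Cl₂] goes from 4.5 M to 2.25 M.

21 min

Step 1: For first-order: t = ln([SO₂Cl₂]₀/[SO₂Cl₂])/k
Step 2: t = ln(4.5/2.25)/0.033
Step 3: t = ln(2)/0.033
Step 4: t = 0.6931/0.033 = 21 min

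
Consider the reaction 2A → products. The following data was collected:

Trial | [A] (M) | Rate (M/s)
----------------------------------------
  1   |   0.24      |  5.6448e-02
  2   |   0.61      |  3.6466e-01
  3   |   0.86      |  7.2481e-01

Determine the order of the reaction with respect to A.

second order (2)

Step 1: Compare trials to find order n where rate₂/rate₁ = ([A]₂/[A]₁)^n
Step 2: rate₂/rate₁ = 3.6466e-01/5.6448e-02 = 6.46
Step 3: [A]₂/[A]₁ = 0.61/0.24 = 2.542
Step 4: n = ln(6.46)/ln(2.542) = 2.00 ≈ 2
Step 5: The reaction is second order in A.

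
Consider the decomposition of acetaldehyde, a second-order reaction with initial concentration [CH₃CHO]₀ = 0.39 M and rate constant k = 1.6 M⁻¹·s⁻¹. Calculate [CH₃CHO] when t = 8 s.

0.06509 M

Step 1: For a second-order reaction: 1/[CH₃CHO] = 1/[CH₃CHO]₀ + kt
Step 2: 1/[CH₃CHO] = 1/0.39 + 1.6 × 8
Step 3: 1/[CH₃CHO] = 2.564 + 12.8 = 15.36
Step 4: [CH₃CHO] = 1/15.36 = 0.06509 M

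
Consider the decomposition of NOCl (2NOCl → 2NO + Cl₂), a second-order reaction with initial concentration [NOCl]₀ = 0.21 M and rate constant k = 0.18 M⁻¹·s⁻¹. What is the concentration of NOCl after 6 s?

0.1712 M

Step 1: For a second-order reaction: 1/[NOCl] = 1/[NOCl]₀ + kt
Step 2: 1/[NOCl] = 1/0.21 + 0.18 × 6
Step 3: 1/[NOCl] = 4.762 + 1.08 = 5.842
Step 4: [NOCl] = 1/5.842 = 0.1712 M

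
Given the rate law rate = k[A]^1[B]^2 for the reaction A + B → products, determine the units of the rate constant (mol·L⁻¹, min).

(mol·L⁻¹)⁻²·min⁻¹

Step 1: Overall order = 1 + 2 = 3.
Step 2: rate has units mol·L⁻¹·min⁻¹; [A]^1[B]^2 has units (mol·L⁻¹)^3.
Step 3: k = rate/([A]^1[B]^2), so units of k = (mol·L⁻¹)^(1-3)·min⁻¹ = (mol·L⁻¹)⁻²·min⁻¹.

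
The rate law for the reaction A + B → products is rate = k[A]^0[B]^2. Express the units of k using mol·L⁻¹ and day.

(mol·L⁻¹)⁻¹·day⁻¹

Step 1: Overall order = 0 + 2 = 2.
Step 2: rate has units mol·L⁻¹·day⁻¹; [A]^0[B]^2 has units (mol·L⁻¹)^2.
Step 3: k = rate/([A]^0[B]^2), so units of k = (mol·L⁻¹)^(1-2)·day⁻¹ = (mol·L⁻¹)⁻¹·day⁻¹.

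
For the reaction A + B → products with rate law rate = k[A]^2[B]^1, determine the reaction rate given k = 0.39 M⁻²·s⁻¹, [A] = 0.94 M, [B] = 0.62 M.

0.2137 M/s

Step 1: The rate law is rate = k[A]^2[B]^1
Step 2: Substitute: rate = 0.39 × (0.94)^2 × (0.62)^1
Step 3: rate = 0.39 × 0.8836 × 0.62 = 0.213654 M/s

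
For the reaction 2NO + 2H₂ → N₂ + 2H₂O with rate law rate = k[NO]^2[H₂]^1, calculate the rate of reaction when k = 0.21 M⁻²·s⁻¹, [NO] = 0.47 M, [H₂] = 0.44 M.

0.02041 M/s

Step 1: The rate law is rate = k[NO]^2[H₂]^1
Step 2: Substitute: rate = 0.21 × (0.47)^2 × (0.44)^1
Step 3: rate = 0.21 × 0.2209 × 0.44 = 0.0204112 M/s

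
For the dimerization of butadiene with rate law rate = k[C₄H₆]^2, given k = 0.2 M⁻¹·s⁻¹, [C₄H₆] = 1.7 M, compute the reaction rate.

0.578 M/s

Step 1: Identify the rate law: rate = k[C₄H₆]^2
Step 2: Substitute values: rate = 0.2 × (1.7)^2
Step 3: Calculate: rate = 0.2 × 2.89 = 0.578 M/s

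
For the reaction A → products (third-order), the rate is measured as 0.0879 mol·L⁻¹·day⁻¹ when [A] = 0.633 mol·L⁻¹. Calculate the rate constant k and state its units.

0.3466 (mol·L⁻¹)⁻²·day⁻¹

Step 1: rate = k[A]^3, so k = rate / [A]^3.
Step 2: k = 0.0879 / (0.633)^3 = 0.0879 / 0.2536.
Step 3: k = 0.3466 (mol·L⁻¹)⁻²·day⁻¹.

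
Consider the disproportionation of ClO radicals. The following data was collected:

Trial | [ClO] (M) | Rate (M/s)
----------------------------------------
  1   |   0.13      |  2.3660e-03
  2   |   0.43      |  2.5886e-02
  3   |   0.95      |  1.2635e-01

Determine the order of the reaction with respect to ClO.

second order (2)

Step 1: Compare trials to find order n where rate₂/rate₁ = ([ClO]₂/[ClO]₁)^n
Step 2: rate₂/rate₁ = 2.5886e-02/2.3660e-03 = 10.94
Step 3: [ClO]₂/[ClO]₁ = 0.43/0.13 = 3.308
Step 4: n = ln(10.94)/ln(3.308) = 2.00 ≈ 2
Step 5: The reaction is second order in ClO.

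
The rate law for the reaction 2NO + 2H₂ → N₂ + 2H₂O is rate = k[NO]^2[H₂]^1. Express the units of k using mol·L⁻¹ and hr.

(mol·L⁻¹)⁻²·hr⁻¹

Step 1: Overall order = 2 + 1 = 3.
Step 2: rate has units mol·L⁻¹·hr⁻¹; [NO]^2[H₂]^1 has units (mol·L⁻¹)^3.
Step 3: k = rate/([NO]^2[H₂]^1), so units of k = (mol·L⁻¹)^(1-3)·hr⁻¹ = (mol·L⁻¹)⁻²·hr⁻¹.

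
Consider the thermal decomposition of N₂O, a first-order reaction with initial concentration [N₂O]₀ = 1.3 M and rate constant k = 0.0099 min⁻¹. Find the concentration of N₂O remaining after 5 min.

1.237 M

Step 1: For a first-order reaction: [N₂O] = [N₂O]₀ × e^(-kt)
Step 2: [N₂O] = 1.3 × e^(-0.0099 × 5)
Step 3: [N₂O] = 1.3 × e^(-0.0495)
Step 4: [N₂O] = 1.3 × 0.951705 = 1.237 M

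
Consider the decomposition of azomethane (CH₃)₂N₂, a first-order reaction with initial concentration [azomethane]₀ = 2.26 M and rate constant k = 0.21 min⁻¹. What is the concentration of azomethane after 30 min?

0.00415 M

Step 1: For a first-order reaction: [azomethane] = [azomethane]₀ × e^(-kt)
Step 2: [azomethane] = 2.26 × e^(-0.21 × 30)
Step 3: [azomethane] = 2.26 × e^(-6.3)
Step 4: [azomethane] = 2.26 × 0.0018363 = 0.00415 M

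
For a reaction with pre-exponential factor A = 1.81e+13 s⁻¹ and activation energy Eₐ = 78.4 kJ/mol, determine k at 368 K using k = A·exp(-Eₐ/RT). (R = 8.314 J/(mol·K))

1.35e+02 s⁻¹

Step 1: Use the Arrhenius equation: k = A × exp(-Eₐ/RT)
Step 2: Convert Eₐ to J/mol: 78.4 kJ/mol = 78400 J/mol
Step 3: Calculate the exponent: -Eₐ/(RT) = -78400/(8.314 × 368) = -25.62467
Step 4: k = 1.81e+13 × exp(-25.62467)
Step 5: k = 1.81e+13 × 7.43613e-12 = 1.3459e+02 s⁻¹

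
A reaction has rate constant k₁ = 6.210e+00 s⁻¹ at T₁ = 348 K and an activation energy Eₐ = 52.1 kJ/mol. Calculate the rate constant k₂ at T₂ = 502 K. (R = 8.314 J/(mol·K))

1.557e+03 s⁻¹

Step 1: Use the two-temperature Arrhenius form: ln(k₂/k₁) = -Eₐ/R × (1/T₂ - 1/T₁)
Step 2: Convert Eₐ to J/mol: 52.1 kJ/mol = 52100 J/mol
Step 3: 1/T₂ - 1/T₁ = 1/502 - 1/348 = -8.815313e-04 K⁻¹
Step 4: ln(k₂/k₁) = -52100/8.314 × -8.815313e-04 = 5.52415
Step 5: k₂ = k₁ × exp(5.52415) = 6.210e+00 × 2.50673e+02 = 1.557e+03 s⁻¹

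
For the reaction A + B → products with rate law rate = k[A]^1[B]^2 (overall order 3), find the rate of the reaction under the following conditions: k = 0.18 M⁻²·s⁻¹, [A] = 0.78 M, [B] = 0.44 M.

0.02718 M/s

Step 1: The rate law is rate = k[A]^1[B]^2, overall order = 1+2 = 3
Step 2: Substitute values: rate = 0.18 × (0.78)^1 × (0.44)^2
Step 3: rate = 0.18 × 0.78 × 0.1936 = 0.0271814 M/s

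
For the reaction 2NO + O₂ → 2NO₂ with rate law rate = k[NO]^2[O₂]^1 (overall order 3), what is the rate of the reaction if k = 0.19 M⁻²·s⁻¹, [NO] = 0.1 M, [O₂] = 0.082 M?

0.0001558 M/s

Step 1: The rate law is rate = k[NO]^2[O₂]^1, overall order = 2+1 = 3
Step 2: Substitute values: rate = 0.19 × (0.1)^2 × (0.082)^1
Step 3: rate = 0.19 × 0.01 × 0.082 = 0.0001558 M/s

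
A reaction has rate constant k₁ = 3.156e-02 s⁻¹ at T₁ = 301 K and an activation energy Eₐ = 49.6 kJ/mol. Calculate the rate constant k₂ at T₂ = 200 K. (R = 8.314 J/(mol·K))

1.420e-06 s⁻¹

Step 1: Use the two-temperature Arrhenius form: ln(k₂/k₁) = -Eₐ/R × (1/T₂ - 1/T₁)
Step 2: Convert Eₐ to J/mol: 49.6 kJ/mol = 49600 J/mol
Step 3: 1/T₂ - 1/T₁ = 1/200 - 1/301 = 1.677741e-03 K⁻¹
Step 4: ln(k₂/k₁) = -49600/8.314 × 1.677741e-03 = -10.00914
Step 5: k₂ = k₁ × exp(-10.00914) = 3.156e-02 × 4.49869e-05 = 1.420e-06 s⁻¹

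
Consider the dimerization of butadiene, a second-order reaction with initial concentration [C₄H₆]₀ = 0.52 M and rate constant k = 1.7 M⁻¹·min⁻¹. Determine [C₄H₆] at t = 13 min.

0.04163 M

Step 1: For a second-order reaction: 1/[C₄H₆] = 1/[C₄H₆]₀ + kt
Step 2: 1/[C₄H₆] = 1/0.52 + 1.7 × 13
Step 3: 1/[C₄H₆] = 1.923 + 22.1 = 24.02
Step 4: [C₄H₆] = 1/24.02 = 0.04163 M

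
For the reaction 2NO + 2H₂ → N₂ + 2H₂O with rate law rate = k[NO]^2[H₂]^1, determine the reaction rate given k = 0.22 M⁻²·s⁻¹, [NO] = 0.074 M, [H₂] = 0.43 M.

0.000518 M/s

Step 1: The rate law is rate = k[NO]^2[H₂]^1
Step 2: Substitute: rate = 0.22 × (0.074)^2 × (0.43)^1
Step 3: rate = 0.22 × 0.005476 × 0.43 = 0.00051803 M/s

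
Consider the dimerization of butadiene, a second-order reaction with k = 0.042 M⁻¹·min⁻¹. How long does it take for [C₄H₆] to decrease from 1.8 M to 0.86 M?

14.46 min

Step 1: For second-order: t = (1/[C₄H₆] - 1/[C₄H₆]₀)/k
Step 2: t = (1/0.86 - 1/1.8)/0.042
Step 3: t = (1.163 - 0.5556)/0.042
Step 4: t = 0.6072/0.042 = 14.46 min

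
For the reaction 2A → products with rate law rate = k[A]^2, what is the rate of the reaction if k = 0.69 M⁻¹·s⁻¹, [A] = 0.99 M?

0.6763 M/s

Step 1: Identify the rate law: rate = k[A]^2
Step 2: Substitute values: rate = 0.69 × (0.99)^2
Step 3: Calculate: rate = 0.69 × 0.9801 = 0.676269 M/s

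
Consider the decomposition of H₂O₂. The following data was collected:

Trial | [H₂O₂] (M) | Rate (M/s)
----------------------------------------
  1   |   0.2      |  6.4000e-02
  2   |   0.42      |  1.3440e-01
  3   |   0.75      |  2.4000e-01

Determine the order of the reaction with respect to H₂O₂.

first order (1)

Step 1: Compare trials to find order n where rate₂/rate₁ = ([H₂O₂]₂/[H₂O₂]₁)^n
Step 2: rate₂/rate₁ = 1.3440e-01/6.4000e-02 = 2.1
Step 3: [H₂O₂]₂/[H₂O₂]₁ = 0.42/0.2 = 2.1
Step 4: n = ln(2.1)/ln(2.1) = 1.00 ≈ 1
Step 5: The reaction is first order in H₂O₂.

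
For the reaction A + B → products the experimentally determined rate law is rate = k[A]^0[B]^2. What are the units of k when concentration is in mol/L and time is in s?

(mol/L)⁻¹·s⁻¹

Step 1: Overall order = 0 + 2 = 2.
Step 2: rate has units mol/L·s⁻¹; [A]^0[B]^2 has units (mol/L)^2.
Step 3: k = rate/([A]^0[B]^2), so units of k = (mol/L)^(1-2)·s⁻¹ = (mol/L)⁻¹·s⁻¹.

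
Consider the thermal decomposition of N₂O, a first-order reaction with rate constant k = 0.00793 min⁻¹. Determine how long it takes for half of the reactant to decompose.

87.41 min

Step 1: For a first-order reaction, t₁/₂ = ln(2)/k
Step 2: t₁/₂ = ln(2)/0.00793
Step 3: t₁/₂ = 0.6931/0.00793 = 87.41 min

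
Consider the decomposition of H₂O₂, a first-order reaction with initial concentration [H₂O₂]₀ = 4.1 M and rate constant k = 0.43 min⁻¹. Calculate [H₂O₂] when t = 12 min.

0.02354 M

Step 1: For a first-order reaction: [H₂O₂] = [H₂O₂]₀ × e^(-kt)
Step 2: [H₂O₂] = 4.1 × e^(-0.43 × 12)
Step 3: [H₂O₂] = 4.1 × e^(-5.16)
Step 4: [H₂O₂] = 4.1 × 0.0057417 = 0.02354 M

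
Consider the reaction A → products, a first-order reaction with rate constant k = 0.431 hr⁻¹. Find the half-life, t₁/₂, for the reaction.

1.608 hr

Step 1: For a first-order reaction, t₁/₂ = ln(2)/k
Step 2: t₁/₂ = ln(2)/0.431
Step 3: t₁/₂ = 0.6931/0.431 = 1.608 hr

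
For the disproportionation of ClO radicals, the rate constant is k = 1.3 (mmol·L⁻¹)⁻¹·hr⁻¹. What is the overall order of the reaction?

second order (2)

Step 1: The units of k for an nth-order reaction are (concentration)^(1-n)·(time)⁻¹.
Step 2: Here k has units (mmol·L⁻¹)⁻¹·hr⁻¹, so the concentration exponent is -1.
Step 3: 1 - n = -1 ⇒ n = 2. The reaction is second order.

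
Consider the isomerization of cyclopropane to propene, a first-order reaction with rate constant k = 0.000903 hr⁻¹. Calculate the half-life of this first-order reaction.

767.6 hr

Step 1: For a first-order reaction, t₁/₂ = ln(2)/k
Step 2: t₁/₂ = ln(2)/0.000903
Step 3: t₁/₂ = 0.6931/0.000903 = 767.6 hr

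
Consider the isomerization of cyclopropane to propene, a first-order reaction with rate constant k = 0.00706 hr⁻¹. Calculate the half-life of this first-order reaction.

98.18 hr

Step 1: For a first-order reaction, t₁/₂ = ln(2)/k
Step 2: t₁/₂ = ln(2)/0.00706
Step 3: t₁/₂ = 0.6931/0.00706 = 98.18 hr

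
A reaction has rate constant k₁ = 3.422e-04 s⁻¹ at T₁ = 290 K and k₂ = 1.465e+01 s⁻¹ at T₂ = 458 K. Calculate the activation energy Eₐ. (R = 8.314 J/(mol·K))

70.1 kJ/mol

Step 1: Use the two-temperature Arrhenius form: ln(k₂/k₁) = -Eₐ/R × (1/T₂ - 1/T₁)
Step 2: ln(k₂/k₁) = ln(1.465e+01/3.422e-04) = ln(42811.2) = 10.6646
Step 3: 1/T₂ - 1/T₁ = 1/458 - 1/290 = -1.264870e-03 K⁻¹
Step 4: Eₐ = -R × ln(k₂/k₁) / (1/T₂ - 1/T₁) = -8.314 × 10.6646 / -1.264870e-03
Step 5: Eₐ = 7.0098e+04 J/mol = 70.1 kJ/mol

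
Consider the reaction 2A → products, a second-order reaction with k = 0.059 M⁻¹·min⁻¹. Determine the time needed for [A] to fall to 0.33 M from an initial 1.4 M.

39.25 min

Step 1: For second-order: t = (1/[A] - 1/[A]₀)/k
Step 2: t = (1/0.33 - 1/1.4)/0.059
Step 3: t = (3.03 - 0.7143)/0.059
Step 4: t = 2.316/0.059 = 39.25 min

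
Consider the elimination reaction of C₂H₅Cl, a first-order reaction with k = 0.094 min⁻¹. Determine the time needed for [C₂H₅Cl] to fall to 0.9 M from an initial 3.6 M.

14.75 min

Step 1: For first-order: t = ln([C₂H₅Cl]₀/[C₂H₅Cl])/k
Step 2: t = ln(3.6/0.9)/0.094
Step 3: t = ln(4)/0.094
Step 4: t = 1.386/0.094 = 14.75 min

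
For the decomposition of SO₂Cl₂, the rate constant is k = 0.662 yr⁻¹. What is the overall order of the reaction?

first order (1)

Step 1: The units of k for an nth-order reaction are (concentration)^(1-n)·(time)⁻¹.
Step 2: Here k has units yr⁻¹, so the concentration exponent is 0.
Step 3: 1 - n = 0 ⇒ n = 1. The reaction is first order.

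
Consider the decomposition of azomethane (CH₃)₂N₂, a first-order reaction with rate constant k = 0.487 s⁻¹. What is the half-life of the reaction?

1.423 s

Step 1: For a first-order reaction, t₁/₂ = ln(2)/k
Step 2: t₁/₂ = ln(2)/0.487
Step 3: t₁/₂ = 0.6931/0.487 = 1.423 s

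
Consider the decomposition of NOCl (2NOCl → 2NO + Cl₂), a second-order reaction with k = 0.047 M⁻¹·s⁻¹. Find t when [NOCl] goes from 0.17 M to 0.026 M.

693.2 s

Step 1: For second-order: t = (1/[NOCl] - 1/[NOCl]₀)/k
Step 2: t = (1/0.026 - 1/0.17)/0.047
Step 3: t = (38.46 - 5.882)/0.047
Step 4: t = 32.58/0.047 = 693.2 s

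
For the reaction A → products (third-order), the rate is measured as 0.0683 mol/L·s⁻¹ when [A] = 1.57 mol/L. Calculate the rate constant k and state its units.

0.01765 (mol/L)⁻²·s⁻¹

Step 1: rate = k[A]^3, so k = rate / [A]^3.
Step 2: k = 0.0683 / (1.57)^3 = 0.0683 / 3.87.
Step 3: k = 0.01765 (mol/L)⁻²·s⁻¹.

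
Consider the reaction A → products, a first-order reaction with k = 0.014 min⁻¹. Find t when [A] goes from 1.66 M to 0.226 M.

142.4 min

Step 1: For first-order: t = ln([A]₀/[A])/k
Step 2: t = ln(1.66/0.226)/0.014
Step 3: t = ln(7.345)/0.014
Step 4: t = 1.994/0.014 = 142.4 min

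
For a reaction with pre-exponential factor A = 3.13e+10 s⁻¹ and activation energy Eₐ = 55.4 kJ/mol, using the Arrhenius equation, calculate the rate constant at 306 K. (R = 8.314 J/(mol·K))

1.09e+01 s⁻¹

Step 1: Use the Arrhenius equation: k = A × exp(-Eₐ/RT)
Step 2: Convert Eₐ to J/mol: 55.4 kJ/mol = 55400 J/mol
Step 3: Calculate the exponent: -Eₐ/(RT) = -55400/(8.314 × 306) = -21.77601
Step 4: k = 3.13e+10 × exp(-21.77601)
Step 5: k = 3.13e+10 × 3.48979e-10 = 1.0923e+01 s⁻¹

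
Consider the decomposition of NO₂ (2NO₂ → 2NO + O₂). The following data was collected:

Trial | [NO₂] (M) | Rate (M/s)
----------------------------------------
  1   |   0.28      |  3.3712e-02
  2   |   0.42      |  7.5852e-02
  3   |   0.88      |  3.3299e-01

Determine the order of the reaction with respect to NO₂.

second order (2)

Step 1: Compare trials to find order n where rate₂/rate₁ = ([NO₂]₂/[NO₂]₁)^n
Step 2: rate₂/rate₁ = 7.5852e-02/3.3712e-02 = 2.25
Step 3: [NO₂]₂/[NO₂]₁ = 0.42/0.28 = 1.5
Step 4: n = ln(2.25)/ln(1.5) = 2.00 ≈ 2
Step 5: The reaction is second order in NO₂.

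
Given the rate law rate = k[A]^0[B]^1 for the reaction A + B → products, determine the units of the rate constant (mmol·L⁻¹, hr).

hr⁻¹

Step 1: Overall order = 0 + 1 = 1.
Step 2: rate has units mmol·L⁻¹·hr⁻¹; [A]^0[B]^1 has units (mmol·L⁻¹)^1.
Step 3: k = rate/([A]^0[B]^1), so units of k = (mmol·L⁻¹)^(1-1)·hr⁻¹ = hr⁻¹.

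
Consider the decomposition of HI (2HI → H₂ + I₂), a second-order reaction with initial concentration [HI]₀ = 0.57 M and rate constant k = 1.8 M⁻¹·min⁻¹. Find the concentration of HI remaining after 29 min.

0.01853 M

Step 1: For a second-order reaction: 1/[HI] = 1/[HI]₀ + kt
Step 2: 1/[HI] = 1/0.57 + 1.8 × 29
Step 3: 1/[HI] = 1.754 + 52.2 = 53.95
Step 4: [HI] = 1/53.95 = 0.01853 M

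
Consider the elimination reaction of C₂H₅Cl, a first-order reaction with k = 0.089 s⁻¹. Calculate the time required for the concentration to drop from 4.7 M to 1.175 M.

15.58 s

Step 1: For first-order: t = ln([C₂H₅Cl]₀/[C₂H₅Cl])/k
Step 2: t = ln(4.7/1.175)/0.089
Step 3: t = ln(4)/0.089
Step 4: t = 1.386/0.089 = 15.58 s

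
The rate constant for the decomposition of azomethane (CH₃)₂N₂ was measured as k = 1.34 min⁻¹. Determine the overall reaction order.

first order (1)

Step 1: The units of k for an nth-order reaction are (concentration)^(1-n)·(time)⁻¹.
Step 2: Here k has units min⁻¹, so the concentration exponent is 0.
Step 3: 1 - n = 0 ⇒ n = 1. The reaction is first order.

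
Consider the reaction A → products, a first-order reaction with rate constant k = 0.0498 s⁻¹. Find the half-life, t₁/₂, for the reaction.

13.92 s

Step 1: For a first-order reaction, t₁/₂ = ln(2)/k
Step 2: t₁/₂ = ln(2)/0.0498
Step 3: t₁/₂ = 0.6931/0.0498 = 13.92 s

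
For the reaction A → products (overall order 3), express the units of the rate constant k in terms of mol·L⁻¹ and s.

(mol·L⁻¹)⁻²·s⁻¹

Step 1: For overall order n, rate = k × (concentration)^n.
Step 2: Rate has units mol·L⁻¹·s⁻¹; concentration term has units (mol·L⁻¹)^3.
Step 3: k = rate / (concentration)^n, so units of k = (mol·L⁻¹)^(1-3)·s⁻¹ = (mol·L⁻¹)⁻²·s⁻¹.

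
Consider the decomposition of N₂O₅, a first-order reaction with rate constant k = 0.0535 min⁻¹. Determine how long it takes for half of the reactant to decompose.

12.96 min

Step 1: For a first-order reaction, t₁/₂ = ln(2)/k
Step 2: t₁/₂ = ln(2)/0.0535
Step 3: t₁/₂ = 0.6931/0.0535 = 12.96 min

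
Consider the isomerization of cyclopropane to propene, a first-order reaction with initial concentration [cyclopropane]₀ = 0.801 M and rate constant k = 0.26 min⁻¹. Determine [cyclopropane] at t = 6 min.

0.1683 M

Step 1: For a first-order reaction: [cyclopropane] = [cyclopropane]₀ × e^(-kt)
Step 2: [cyclopropane] = 0.801 × e^(-0.26 × 6)
Step 3: [cyclopropane] = 0.801 × e^(-1.56)
Step 4: [cyclopropane] = 0.801 × 0.210136 = 0.1683 M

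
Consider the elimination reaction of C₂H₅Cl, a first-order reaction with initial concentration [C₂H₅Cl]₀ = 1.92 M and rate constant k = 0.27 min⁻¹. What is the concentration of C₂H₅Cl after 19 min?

0.01136 M

Step 1: For a first-order reaction: [C₂H₅Cl] = [C₂H₅Cl]₀ × e^(-kt)
Step 2: [C₂H₅Cl] = 1.92 × e^(-0.27 × 19)
Step 3: [C₂H₅Cl] = 1.92 × e^(-5.13)
Step 4: [C₂H₅Cl] = 1.92 × 0.00591656 = 0.01136 M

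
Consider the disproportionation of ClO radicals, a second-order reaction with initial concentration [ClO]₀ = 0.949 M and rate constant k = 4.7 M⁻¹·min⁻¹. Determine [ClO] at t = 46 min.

0.004603 M

Step 1: For a second-order reaction: 1/[ClO] = 1/[ClO]₀ + kt
Step 2: 1/[ClO] = 1/0.949 + 4.7 × 46
Step 3: 1/[ClO] = 1.054 + 216.2 = 217.3
Step 4: [ClO] = 1/217.3 = 0.004603 M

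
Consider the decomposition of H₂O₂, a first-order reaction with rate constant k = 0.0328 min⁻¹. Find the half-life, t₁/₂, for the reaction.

21.13 min

Step 1: For a first-order reaction, t₁/₂ = ln(2)/k
Step 2: t₁/₂ = ln(2)/0.0328
Step 3: t₁/₂ = 0.6931/0.0328 = 21.13 min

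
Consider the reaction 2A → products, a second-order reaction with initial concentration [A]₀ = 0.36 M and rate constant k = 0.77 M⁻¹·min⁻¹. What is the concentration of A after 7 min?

0.1224 M

Step 1: For a second-order reaction: 1/[A] = 1/[A]₀ + kt
Step 2: 1/[A] = 1/0.36 + 0.77 × 7
Step 3: 1/[A] = 2.778 + 5.39 = 8.168
Step 4: [A] = 1/8.168 = 0.1224 M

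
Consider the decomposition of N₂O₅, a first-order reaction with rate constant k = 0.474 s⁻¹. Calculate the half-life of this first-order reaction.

1.462 s

Step 1: For a first-order reaction, t₁/₂ = ln(2)/k
Step 2: t₁/₂ = ln(2)/0.474
Step 3: t₁/₂ = 0.6931/0.474 = 1.462 s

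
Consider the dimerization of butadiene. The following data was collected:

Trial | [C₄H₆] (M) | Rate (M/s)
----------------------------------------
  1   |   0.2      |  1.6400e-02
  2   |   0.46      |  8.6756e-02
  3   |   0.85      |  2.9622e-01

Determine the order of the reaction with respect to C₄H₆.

second order (2)

Step 1: Compare trials to find order n where rate₂/rate₁ = ([C₄H₆]₂/[C₄H₆]₁)^n
Step 2: rate₂/rate₁ = 8.6756e-02/1.6400e-02 = 5.29
Step 3: [C₄H₆]₂/[C₄H₆]₁ = 0.46/0.2 = 2.3
Step 4: n = ln(5.29)/ln(2.3) = 2.00 ≈ 2
Step 5: The reaction is second order in C₄H₆.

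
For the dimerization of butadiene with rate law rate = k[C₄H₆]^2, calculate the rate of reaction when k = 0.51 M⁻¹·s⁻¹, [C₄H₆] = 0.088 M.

0.003949 M/s

Step 1: Identify the rate law: rate = k[C₄H₆]^2
Step 2: Substitute values: rate = 0.51 × (0.088)^2
Step 3: Calculate: rate = 0.51 × 0.007744 = 0.00394944 M/s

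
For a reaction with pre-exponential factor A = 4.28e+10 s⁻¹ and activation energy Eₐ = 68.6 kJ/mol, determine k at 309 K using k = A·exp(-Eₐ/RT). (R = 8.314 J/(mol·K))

1.08e-01 s⁻¹

Step 1: Use the Arrhenius equation: k = A × exp(-Eₐ/RT)
Step 2: Convert Eₐ to J/mol: 68.6 kJ/mol = 68600 J/mol
Step 3: Calculate the exponent: -Eₐ/(RT) = -68600/(8.314 × 309) = -26.70273
Step 4: k = 4.28e+10 × exp(-26.70273)
Step 5: k = 4.28e+10 × 2.53018e-12 = 1.0829e-01 s⁻¹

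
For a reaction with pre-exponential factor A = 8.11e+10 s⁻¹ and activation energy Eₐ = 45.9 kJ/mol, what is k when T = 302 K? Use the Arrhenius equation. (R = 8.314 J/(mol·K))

9.33e+02 s⁻¹

Step 1: Use the Arrhenius equation: k = A × exp(-Eₐ/RT)
Step 2: Convert Eₐ to J/mol: 45.9 kJ/mol = 45900 J/mol
Step 3: Calculate the exponent: -Eₐ/(RT) = -45900/(8.314 × 302) = -18.28082
Step 4: k = 8.11e+10 × exp(-18.28082)
Step 5: k = 8.11e+10 × 1.15011e-08 = 9.3274e+02 s⁻¹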